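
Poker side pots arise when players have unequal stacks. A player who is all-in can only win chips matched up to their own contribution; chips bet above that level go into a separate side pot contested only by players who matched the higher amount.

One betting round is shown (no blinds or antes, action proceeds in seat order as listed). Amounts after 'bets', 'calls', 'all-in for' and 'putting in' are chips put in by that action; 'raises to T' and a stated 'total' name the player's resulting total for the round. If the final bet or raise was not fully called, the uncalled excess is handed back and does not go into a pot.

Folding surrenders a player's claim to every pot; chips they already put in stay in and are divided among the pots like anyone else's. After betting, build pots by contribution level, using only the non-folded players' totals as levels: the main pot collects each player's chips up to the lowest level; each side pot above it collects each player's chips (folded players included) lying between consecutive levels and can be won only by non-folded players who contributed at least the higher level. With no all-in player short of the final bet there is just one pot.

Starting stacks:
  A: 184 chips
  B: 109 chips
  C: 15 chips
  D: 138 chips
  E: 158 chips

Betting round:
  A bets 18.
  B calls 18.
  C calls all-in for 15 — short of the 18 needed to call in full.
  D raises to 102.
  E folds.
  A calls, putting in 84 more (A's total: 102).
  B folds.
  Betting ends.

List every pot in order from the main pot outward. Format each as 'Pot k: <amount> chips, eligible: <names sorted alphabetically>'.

Pot 1: 60 chips, eligible: A, C, D
Pot 2: 177 chips, eligible: A, D

Derivation:
Contributions: A=102, B=18, C=15, D=102
Folded: B, E
Pot levels (distinct totals of non-folded players): 15, 102
Layer 1-15: 15 each from A, B, C, D = 15*4 = 60 chips; eligible A, C, D
Layer 16-102: A 87 + B 3 + D 87 = 177 chips; eligible A, D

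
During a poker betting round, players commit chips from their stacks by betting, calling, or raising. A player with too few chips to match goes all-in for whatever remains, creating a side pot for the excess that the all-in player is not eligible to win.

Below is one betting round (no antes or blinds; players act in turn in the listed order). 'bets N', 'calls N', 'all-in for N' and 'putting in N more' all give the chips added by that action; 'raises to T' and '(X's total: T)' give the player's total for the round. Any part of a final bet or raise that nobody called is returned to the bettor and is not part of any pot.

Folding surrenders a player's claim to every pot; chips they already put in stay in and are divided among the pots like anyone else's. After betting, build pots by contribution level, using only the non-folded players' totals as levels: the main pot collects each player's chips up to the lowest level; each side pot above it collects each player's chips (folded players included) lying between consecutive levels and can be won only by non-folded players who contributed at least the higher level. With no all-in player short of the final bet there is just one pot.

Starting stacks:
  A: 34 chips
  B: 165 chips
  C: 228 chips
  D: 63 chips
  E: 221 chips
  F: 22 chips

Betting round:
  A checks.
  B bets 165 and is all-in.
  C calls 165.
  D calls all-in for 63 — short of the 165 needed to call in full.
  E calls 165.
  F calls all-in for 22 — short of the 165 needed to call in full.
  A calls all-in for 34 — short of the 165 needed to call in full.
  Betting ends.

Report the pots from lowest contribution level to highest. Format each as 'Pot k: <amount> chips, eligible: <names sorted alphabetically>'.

Pot 1: 132 chips, eligible: A, B, C, D, E, F
Pot 2: 60 chips, eligible: A, B, C, D, E
Pot 3: 116 chips, eligible: B, C, D, E
Pot 4: 306 chips, eligible: B, C, E

Derivation:
Contributions: A=34, B=165, C=165, D=63, E=165, F=22
Pot levels (distinct totals of non-folded players): 22, 34, 63, 165
Layer 1-22: 22 each from A, B, C, D, E, F = 22*6 = 132 chips; eligible A, B, C, D, E, F
Layer 23-34: 12 each from A, B, C, D, E = 12*5 = 60 chips; eligible A, B, C, D, E
Layer 35-63: 29 each from B, C, D, E = 29*4 = 116 chips; eligible B, C, D, E
Layer 64-165: 102 each from B, C, E = 102*3 = 306 chips; eligible B, C, E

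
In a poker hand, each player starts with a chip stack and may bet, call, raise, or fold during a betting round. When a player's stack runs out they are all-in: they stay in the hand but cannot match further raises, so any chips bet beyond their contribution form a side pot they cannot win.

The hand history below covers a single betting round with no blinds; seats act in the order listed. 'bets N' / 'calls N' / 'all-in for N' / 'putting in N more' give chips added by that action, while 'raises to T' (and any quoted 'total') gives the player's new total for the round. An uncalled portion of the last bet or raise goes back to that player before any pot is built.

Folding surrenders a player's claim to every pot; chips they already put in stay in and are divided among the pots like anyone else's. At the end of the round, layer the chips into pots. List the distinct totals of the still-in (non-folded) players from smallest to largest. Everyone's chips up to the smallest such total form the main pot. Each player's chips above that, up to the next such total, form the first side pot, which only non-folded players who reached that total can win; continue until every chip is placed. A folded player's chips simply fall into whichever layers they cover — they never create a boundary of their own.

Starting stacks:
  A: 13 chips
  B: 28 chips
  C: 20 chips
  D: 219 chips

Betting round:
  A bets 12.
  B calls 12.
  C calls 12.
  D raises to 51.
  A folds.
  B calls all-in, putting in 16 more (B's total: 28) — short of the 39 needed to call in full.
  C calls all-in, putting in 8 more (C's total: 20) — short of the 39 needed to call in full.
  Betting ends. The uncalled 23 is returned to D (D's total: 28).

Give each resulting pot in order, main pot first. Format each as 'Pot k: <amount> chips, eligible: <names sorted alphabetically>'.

Pot 1: 72 chips, eligible: B, C, D
Pot 2: 16 chips, eligible: B, D

Derivation:
Contributions (after 23 returned to D): A=12, B=28, C=20, D=28
Folded: A
Pot levels (distinct totals of non-folded players): 20, 28
Layer 1-20: A 12 + B 20 + C 20 + D 20 = 72 chips; eligible B, C, D
Layer 21-28: 8 each from B, D = 8*2 = 16 chips; eligible B, D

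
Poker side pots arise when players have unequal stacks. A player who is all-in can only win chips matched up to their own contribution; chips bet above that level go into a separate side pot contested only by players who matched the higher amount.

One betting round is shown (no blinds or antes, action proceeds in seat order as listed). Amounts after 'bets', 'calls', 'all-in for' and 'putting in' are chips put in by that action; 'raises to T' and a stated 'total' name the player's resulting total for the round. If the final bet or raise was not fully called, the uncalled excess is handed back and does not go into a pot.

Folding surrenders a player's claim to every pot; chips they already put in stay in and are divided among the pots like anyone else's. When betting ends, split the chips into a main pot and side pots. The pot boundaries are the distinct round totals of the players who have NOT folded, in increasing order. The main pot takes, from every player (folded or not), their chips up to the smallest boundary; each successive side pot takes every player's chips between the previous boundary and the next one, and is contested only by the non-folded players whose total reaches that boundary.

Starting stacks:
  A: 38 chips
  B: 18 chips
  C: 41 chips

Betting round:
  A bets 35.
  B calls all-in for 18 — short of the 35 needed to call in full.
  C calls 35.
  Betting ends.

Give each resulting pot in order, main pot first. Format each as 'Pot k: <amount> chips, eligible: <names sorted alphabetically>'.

Contributions: A=35, B=18, C=35
Pot levels (distinct totals of non-folded players): 18, 35
Layer 1-18: 18 each from A, B, C = 18*3 = 54 chips; eligible A, B, C
Layer 19-35: 17 each from A, C = 17*2 = 34 chips; eligible A, C

Pot 1: 54 chips, eligible: A, B, C
Pot 2: 34 chips, eligible: A, C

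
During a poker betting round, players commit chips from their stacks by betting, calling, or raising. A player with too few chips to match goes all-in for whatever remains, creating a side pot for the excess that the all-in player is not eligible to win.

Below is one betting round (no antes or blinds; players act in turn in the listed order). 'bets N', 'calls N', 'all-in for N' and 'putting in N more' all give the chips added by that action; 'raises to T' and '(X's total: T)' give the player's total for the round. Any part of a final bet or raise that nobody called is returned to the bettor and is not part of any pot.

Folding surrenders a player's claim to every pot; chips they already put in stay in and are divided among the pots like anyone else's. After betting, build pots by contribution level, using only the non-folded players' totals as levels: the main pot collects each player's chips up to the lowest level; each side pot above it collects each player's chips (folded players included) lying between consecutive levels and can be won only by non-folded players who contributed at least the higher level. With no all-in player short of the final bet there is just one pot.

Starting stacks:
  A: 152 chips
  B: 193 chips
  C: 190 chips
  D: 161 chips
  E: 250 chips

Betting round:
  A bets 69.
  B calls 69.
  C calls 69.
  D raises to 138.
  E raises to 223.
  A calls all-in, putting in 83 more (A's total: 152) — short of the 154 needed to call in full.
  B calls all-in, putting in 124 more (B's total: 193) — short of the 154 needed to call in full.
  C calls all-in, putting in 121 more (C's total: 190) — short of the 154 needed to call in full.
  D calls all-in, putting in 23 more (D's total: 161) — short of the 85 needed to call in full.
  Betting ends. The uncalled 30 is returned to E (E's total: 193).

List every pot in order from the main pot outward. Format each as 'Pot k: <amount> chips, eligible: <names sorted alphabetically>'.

Pot 1: 760 chips, eligible: A, B, C, D, E
Pot 2: 36 chips, eligible: B, C, D, E
Pot 3: 87 chips, eligible: B, C, E
Pot 4: 6 chips, eligible: B, E

Derivation:
Contributions (after 30 returned to E): A=152, B=193, C=190, D=161, E=193
Pot levels (distinct totals of non-folded players): 152, 161, 190, 193
Layer 1-152: 152 each from A, B, C, D, E = 152*5 = 760 chips; eligible A, B, C, D, E
Layer 153-161: 9 each from B, C, D, E = 9*4 = 36 chips; eligible B, C, D, E
Layer 162-190: 29 each from B, C, E = 29*3 = 87 chips; eligible B, C, E
Layer 191-193: 3 each from B, E = 3*2 = 6 chips; eligible B, E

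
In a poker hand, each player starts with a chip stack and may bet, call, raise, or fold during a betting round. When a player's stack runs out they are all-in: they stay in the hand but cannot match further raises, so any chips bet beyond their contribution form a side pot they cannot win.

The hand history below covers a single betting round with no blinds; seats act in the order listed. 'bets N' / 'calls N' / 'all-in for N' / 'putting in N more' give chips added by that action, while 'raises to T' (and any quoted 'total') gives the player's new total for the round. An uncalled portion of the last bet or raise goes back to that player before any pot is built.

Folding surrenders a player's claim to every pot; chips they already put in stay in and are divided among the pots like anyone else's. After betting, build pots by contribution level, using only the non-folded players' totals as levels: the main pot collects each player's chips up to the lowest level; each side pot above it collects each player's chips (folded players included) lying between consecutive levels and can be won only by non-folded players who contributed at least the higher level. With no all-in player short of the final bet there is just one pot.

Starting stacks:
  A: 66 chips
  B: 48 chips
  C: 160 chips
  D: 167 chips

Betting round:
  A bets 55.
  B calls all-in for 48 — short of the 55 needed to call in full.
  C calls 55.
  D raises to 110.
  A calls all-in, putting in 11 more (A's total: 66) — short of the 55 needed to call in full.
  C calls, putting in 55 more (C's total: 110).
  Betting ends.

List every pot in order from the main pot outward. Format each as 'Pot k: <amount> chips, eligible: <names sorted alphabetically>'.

Pot 1: 192 chips, eligible: A, B, C, D
Pot 2: 54 chips, eligible: A, C, D
Pot 3: 88 chips, eligible: C, D

Derivation:
Contributions: A=66, B=48, C=110, D=110
Pot levels (distinct totals of non-folded players): 48, 66, 110
Layer 1-48: 48 each from A, B, C, D = 48*4 = 192 chips; eligible A, B, C, D
Layer 49-66: 18 each from A, C, D = 18*3 = 54 chips; eligible A, C, D
Layer 67-110: 44 each from C, D = 44*2 = 88 chips; eligible C, D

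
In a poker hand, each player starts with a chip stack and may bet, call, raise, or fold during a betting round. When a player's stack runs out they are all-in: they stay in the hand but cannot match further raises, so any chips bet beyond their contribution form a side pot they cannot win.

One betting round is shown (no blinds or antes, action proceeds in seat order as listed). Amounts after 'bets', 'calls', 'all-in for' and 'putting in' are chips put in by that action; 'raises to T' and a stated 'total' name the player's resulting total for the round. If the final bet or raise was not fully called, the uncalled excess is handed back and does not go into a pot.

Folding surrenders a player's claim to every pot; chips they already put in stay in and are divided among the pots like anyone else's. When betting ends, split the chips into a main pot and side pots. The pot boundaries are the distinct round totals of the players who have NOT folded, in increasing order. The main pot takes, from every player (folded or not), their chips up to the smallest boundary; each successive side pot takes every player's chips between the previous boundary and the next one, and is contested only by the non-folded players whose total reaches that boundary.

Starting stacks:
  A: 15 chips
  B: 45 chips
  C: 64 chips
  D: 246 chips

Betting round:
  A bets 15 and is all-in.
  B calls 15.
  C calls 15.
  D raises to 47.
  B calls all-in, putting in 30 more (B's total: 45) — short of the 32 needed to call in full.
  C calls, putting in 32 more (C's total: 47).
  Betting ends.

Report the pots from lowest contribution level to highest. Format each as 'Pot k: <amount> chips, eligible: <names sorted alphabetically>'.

Contributions: A=15, B=45, C=47, D=47
Pot levels (distinct totals of non-folded players): 15, 45, 47
Layer 1-15: 15 each from A, B, C, D = 15*4 = 60 chips; eligible A, B, C, D
Layer 16-45: 30 each from B, C, D = 30*3 = 90 chips; eligible B, C, D
Layer 46-47: 2 each from C, D = 2*2 = 4 chips; eligible C, D

Pot 1: 60 chips, eligible: A, B, C, D
Pot 2: 90 chips, eligible: B, C, D
Pot 3: 4 chips, eligible: C, D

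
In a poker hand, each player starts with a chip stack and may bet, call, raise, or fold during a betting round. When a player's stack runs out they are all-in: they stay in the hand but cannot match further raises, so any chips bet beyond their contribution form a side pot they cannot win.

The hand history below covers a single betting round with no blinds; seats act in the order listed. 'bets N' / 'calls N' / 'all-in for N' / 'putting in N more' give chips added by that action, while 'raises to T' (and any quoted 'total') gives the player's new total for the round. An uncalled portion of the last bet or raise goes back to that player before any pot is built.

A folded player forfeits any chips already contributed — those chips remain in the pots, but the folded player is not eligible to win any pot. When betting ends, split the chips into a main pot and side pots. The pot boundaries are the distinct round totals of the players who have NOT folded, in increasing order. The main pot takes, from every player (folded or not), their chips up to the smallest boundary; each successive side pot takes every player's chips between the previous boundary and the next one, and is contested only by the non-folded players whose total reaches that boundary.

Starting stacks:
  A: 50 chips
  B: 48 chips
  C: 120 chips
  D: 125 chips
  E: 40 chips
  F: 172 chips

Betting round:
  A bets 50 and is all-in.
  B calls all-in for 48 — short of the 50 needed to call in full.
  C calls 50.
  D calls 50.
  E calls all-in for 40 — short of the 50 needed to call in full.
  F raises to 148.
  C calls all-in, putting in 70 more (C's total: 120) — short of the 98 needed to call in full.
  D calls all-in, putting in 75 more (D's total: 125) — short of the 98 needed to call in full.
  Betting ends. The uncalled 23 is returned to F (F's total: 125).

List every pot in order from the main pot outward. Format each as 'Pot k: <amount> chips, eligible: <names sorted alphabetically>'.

Contributions (after 23 returned to F): A=50, B=48, C=120, D=125, E=40, F=125
Pot levels (distinct totals of non-folded players): 40, 48, 50, 120, 125
Layer 1-40: 40 each from A, B, C, D, E, F = 40*6 = 240 chips; eligible A, B, C, D, E, F
Layer 41-48: 8 each from A, B, C, D, F = 8*5 = 40 chips; eligible A, B, C, D, F
Layer 49-50: 2 each from A, C, D, F = 2*4 = 8 chips; eligible A, C, D, F
Layer 51-120: 70 each from C, D, F = 70*3 = 210 chips; eligible C, D, F
Layer 121-125: 5 each from D, F = 5*2 = 10 chips; eligible D, F

Pot 1: 240 chips, eligible: A, B, C, D, E, F
Pot 2: 40 chips, eligible: A, B, C, D, F
Pot 3: 8 chips, eligible: A, C, D, F
Pot 4: 210 chips, eligible: C, D, F
Pot 5: 10 chips, eligible: D, F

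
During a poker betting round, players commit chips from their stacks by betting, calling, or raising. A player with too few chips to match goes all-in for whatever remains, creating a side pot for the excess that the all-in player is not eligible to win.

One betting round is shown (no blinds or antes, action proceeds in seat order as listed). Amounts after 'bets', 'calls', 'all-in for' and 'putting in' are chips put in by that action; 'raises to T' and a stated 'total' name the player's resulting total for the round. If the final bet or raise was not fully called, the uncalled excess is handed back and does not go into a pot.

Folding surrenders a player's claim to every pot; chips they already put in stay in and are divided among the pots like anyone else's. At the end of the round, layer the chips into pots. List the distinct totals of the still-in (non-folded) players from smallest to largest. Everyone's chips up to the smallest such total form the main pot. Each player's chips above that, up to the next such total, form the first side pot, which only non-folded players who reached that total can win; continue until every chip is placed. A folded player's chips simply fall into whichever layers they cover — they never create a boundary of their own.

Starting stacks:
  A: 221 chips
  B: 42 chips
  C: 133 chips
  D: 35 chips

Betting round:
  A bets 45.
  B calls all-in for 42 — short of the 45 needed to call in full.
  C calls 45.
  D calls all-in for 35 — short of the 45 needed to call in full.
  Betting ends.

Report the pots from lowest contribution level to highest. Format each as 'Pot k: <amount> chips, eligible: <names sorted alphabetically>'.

Pot 1: 140 chips, eligible: A, B, C, D
Pot 2: 21 chips, eligible: A, B, C
Pot 3: 6 chips, eligible: A, C

Derivation:
Contributions: A=45, B=42, C=45, D=35
Pot levels (distinct totals of non-folded players): 35, 42, 45
Layer 1-35: 35 each from A, B, C, D = 35*4 = 140 chips; eligible A, B, C, D
Layer 36-42: 7 each from A, B, C = 7*3 = 21 chips; eligible A, B, C
Layer 43-45: 3 each from A, C = 3*2 = 6 chips; eligible A, C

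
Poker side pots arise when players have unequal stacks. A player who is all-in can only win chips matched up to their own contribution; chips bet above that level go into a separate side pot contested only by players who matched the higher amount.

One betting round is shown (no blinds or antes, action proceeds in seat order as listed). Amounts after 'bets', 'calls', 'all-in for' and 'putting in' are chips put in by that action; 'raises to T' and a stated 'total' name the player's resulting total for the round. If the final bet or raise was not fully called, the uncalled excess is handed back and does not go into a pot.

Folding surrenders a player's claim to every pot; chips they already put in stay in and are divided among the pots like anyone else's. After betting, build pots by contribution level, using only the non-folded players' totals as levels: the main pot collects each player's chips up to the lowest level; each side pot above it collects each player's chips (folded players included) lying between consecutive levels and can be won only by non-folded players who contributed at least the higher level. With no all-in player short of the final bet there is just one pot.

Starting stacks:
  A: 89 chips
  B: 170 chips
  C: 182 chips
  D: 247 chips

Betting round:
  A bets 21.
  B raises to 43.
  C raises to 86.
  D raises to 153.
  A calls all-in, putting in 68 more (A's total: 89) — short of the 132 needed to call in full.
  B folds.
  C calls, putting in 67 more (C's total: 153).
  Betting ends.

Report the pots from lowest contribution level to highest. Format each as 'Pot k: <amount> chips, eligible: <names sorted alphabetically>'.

Contributions: A=89, B=43, C=153, D=153
Folded: B
Pot levels (distinct totals of non-folded players): 89, 153
Layer 1-89: A 89 + B 43 + C 89 + D 89 = 310 chips; eligible A, C, D
Layer 90-153: 64 each from C, D = 64*2 = 128 chips; eligible C, D

Pot 1: 310 chips, eligible: A, C, D
Pot 2: 128 chips, eligible: C, D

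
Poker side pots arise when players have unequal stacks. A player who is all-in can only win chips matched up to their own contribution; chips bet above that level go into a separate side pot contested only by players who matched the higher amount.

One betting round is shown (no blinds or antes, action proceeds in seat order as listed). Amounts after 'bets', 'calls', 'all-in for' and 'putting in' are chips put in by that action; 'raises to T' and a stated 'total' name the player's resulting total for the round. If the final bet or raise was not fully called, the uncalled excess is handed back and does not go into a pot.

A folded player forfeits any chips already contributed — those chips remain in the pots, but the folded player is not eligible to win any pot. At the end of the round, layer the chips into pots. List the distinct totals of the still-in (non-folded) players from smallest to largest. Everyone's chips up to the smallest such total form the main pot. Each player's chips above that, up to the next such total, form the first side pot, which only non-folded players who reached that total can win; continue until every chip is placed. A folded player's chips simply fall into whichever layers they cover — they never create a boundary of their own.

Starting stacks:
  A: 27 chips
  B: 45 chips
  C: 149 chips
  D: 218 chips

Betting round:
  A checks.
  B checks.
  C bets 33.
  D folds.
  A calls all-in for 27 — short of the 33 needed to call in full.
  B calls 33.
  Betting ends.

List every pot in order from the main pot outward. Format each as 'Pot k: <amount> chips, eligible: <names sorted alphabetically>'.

Pot 1: 81 chips, eligible: A, B, C
Pot 2: 12 chips, eligible: B, C

Derivation:
Contributions: A=27, B=33, C=33
Folded: D
Pot levels (distinct totals of non-folded players): 27, 33
Layer 1-27: 27 each from A, B, C = 27*3 = 81 chips; eligible A, B, C
Layer 28-33: 6 each from B, C = 6*2 = 12 chips; eligible B, C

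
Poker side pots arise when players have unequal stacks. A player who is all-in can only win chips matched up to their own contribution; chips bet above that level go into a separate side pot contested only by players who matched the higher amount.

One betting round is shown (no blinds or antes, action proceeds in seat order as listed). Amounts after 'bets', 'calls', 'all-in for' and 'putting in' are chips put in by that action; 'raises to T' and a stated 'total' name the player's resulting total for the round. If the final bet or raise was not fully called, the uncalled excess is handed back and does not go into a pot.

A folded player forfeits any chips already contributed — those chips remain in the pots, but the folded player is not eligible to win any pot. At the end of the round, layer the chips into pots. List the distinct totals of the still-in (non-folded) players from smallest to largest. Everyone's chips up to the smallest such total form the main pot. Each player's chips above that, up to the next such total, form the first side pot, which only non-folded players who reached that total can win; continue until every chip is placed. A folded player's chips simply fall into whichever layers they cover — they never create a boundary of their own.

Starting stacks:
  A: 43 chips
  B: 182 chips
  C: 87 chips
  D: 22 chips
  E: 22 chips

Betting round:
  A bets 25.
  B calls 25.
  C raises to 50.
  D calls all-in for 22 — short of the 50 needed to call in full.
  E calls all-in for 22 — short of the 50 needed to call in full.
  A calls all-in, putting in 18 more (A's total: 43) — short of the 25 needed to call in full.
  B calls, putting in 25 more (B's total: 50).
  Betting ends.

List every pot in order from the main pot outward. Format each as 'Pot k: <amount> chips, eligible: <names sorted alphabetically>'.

Contributions: A=43, B=50, C=50, D=22, E=22
Pot levels (distinct totals of non-folded players): 22, 43, 50
Layer 1-22: 22 each from A, B, C, D, E = 22*5 = 110 chips; eligible A, B, C, D, E
Layer 23-43: 21 each from A, B, C = 21*3 = 63 chips; eligible A, B, C
Layer 44-50: 7 each from B, C = 7*2 = 14 chips; eligible B, C

Pot 1: 110 chips, eligible: A, B, C, D, E
Pot 2: 63 chips, eligible: A, B, C
Pot 3: 14 chips, eligible: B, C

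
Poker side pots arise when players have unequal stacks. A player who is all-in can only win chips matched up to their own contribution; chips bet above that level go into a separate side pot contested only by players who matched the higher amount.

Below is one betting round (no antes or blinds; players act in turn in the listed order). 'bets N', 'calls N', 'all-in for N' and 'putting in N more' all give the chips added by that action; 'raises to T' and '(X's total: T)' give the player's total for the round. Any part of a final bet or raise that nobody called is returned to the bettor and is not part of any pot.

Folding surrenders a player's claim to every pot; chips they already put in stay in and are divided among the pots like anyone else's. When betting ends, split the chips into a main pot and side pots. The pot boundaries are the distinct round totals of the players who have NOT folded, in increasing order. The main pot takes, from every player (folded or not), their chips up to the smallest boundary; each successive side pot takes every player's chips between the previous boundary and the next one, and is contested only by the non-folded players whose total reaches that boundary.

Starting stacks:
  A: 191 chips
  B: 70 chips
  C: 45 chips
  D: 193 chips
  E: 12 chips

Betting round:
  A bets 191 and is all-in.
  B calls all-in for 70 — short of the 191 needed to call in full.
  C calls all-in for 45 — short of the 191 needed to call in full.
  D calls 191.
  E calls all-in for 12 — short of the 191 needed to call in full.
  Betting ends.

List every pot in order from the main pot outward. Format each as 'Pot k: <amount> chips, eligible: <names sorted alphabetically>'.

Contributions: A=191, B=70, C=45, D=191, E=12
Pot levels (distinct totals of non-folded players): 12, 45, 70, 191
Layer 1-12: 12 each from A, B, C, D, E = 12*5 = 60 chips; eligible A, B, C, D, E
Layer 13-45: 33 each from A, B, C, D = 33*4 = 132 chips; eligible A, B, C, D
Layer 46-70: 25 each from A, B, D = 25*3 = 75 chips; eligible A, B, D
Layer 71-191: 121 each from A, D = 121*2 = 242 chips; eligible A, D

Pot 1: 60 chips, eligible: A, B, C, D, E
Pot 2: 132 chips, eligible: A, B, C, D
Pot 3: 75 chips, eligible: A, B, D
Pot 4: 242 chips, eligible: A, D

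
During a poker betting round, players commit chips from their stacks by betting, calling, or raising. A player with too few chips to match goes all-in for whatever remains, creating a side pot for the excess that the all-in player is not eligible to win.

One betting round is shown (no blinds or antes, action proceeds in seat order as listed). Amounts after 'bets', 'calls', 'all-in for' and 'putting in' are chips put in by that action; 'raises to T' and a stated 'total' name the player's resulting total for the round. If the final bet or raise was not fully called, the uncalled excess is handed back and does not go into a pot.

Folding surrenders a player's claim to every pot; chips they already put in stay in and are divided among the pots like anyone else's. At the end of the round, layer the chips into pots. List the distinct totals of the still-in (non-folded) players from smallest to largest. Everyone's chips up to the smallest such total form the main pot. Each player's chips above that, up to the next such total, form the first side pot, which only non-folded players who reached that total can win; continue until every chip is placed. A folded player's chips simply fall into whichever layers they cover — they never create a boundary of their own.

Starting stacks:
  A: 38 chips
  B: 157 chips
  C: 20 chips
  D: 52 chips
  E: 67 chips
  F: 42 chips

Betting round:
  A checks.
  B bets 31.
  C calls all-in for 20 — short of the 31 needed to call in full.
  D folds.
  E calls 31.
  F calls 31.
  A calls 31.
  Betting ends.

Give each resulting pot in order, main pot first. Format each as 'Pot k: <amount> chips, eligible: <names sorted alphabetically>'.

Contributions: A=31, B=31, C=20, E=31, F=31
Folded: D
Pot levels (distinct totals of non-folded players): 20, 31
Layer 1-20: 20 each from A, B, C, E, F = 20*5 = 100 chips; eligible A, B, C, E, F
Layer 21-31: 11 each from A, B, E, F = 11*4 = 44 chips; eligible A, B, E, F

Pot 1: 100 chips, eligible: A, B, C, E, F
Pot 2: 44 chips, eligible: A, B, E, F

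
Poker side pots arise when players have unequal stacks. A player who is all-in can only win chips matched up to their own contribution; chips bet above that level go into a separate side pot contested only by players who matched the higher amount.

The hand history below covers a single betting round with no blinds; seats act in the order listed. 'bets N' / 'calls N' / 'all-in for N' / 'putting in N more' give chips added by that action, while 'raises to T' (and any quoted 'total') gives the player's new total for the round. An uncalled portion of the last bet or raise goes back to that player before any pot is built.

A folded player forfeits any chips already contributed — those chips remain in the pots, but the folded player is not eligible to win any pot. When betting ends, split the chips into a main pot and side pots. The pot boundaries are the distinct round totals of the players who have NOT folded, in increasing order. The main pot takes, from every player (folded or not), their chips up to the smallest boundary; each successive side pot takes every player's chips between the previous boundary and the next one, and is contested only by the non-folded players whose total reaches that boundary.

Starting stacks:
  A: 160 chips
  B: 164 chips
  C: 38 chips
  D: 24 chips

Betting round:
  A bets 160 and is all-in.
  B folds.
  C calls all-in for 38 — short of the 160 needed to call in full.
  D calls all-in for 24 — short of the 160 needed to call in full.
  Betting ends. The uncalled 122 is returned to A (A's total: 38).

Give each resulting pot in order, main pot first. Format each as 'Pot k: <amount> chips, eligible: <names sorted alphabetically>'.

Pot 1: 72 chips, eligible: A, C, D
Pot 2: 28 chips, eligible: A, C

Derivation:
Contributions (after 122 returned to A): A=38, C=38, D=24
Folded: B
Pot levels (distinct totals of non-folded players): 24, 38
Layer 1-24: 24 each from A, C, D = 24*3 = 72 chips; eligible A, C, D
Layer 25-38: 14 each from A, C = 14*2 = 28 chips; eligible A, C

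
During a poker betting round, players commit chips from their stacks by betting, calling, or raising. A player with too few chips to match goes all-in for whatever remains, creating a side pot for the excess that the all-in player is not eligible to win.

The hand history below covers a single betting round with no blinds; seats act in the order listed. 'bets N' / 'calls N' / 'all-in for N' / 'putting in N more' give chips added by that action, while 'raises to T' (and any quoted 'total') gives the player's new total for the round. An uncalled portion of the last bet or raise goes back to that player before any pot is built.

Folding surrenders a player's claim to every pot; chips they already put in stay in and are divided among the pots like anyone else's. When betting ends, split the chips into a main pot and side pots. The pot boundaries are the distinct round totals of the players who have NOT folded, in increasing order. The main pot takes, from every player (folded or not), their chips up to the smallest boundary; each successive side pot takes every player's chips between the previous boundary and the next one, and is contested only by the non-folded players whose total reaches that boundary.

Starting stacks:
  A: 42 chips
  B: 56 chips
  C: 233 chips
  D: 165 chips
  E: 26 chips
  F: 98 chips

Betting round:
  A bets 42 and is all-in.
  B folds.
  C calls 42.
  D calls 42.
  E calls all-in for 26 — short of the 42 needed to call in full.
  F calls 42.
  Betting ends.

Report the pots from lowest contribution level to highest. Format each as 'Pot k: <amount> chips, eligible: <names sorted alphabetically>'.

Pot 1: 130 chips, eligible: A, C, D, E, F
Pot 2: 64 chips, eligible: A, C, D, F

Derivation:
Contributions: A=42, C=42, D=42, E=26, F=42
Folded: B
Pot levels (distinct totals of non-folded players): 26, 42
Layer 1-26: 26 each from A, C, D, E, F = 26*5 = 130 chips; eligible A, C, D, E, F
Layer 27-42: 16 each from A, C, D, F = 16*4 = 64 chips; eligible A, C, D, F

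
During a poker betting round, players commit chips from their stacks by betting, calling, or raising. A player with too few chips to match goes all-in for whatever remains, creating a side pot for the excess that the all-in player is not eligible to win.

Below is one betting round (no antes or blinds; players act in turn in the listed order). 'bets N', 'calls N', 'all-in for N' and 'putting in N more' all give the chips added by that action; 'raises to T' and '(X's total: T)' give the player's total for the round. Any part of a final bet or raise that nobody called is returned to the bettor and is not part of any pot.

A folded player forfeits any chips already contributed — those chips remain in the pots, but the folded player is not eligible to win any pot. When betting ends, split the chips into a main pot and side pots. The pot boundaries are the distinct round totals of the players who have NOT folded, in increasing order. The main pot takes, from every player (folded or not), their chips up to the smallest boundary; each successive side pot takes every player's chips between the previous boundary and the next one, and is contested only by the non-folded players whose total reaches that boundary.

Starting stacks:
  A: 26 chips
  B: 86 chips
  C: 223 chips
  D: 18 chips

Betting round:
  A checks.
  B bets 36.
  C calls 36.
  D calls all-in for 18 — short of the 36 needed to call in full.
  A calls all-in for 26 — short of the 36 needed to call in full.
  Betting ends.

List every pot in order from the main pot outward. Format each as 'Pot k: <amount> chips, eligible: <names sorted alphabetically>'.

Pot 1: 72 chips, eligible: A, B, C, D
Pot 2: 24 chips, eligible: A, B, C
Pot 3: 20 chips, eligible: B, C

Derivation:
Contributions: A=26, B=36, C=36, D=18
Pot levels (distinct totals of non-folded players): 18, 26, 36
Layer 1-18: 18 each from A, B, C, D = 18*4 = 72 chips; eligible A, B, C, D
Layer 19-26: 8 each from A, B, C = 8*3 = 24 chips; eligible A, B, C
Layer 27-36: 10 each from B, C = 10*2 = 20 chips; eligible B, C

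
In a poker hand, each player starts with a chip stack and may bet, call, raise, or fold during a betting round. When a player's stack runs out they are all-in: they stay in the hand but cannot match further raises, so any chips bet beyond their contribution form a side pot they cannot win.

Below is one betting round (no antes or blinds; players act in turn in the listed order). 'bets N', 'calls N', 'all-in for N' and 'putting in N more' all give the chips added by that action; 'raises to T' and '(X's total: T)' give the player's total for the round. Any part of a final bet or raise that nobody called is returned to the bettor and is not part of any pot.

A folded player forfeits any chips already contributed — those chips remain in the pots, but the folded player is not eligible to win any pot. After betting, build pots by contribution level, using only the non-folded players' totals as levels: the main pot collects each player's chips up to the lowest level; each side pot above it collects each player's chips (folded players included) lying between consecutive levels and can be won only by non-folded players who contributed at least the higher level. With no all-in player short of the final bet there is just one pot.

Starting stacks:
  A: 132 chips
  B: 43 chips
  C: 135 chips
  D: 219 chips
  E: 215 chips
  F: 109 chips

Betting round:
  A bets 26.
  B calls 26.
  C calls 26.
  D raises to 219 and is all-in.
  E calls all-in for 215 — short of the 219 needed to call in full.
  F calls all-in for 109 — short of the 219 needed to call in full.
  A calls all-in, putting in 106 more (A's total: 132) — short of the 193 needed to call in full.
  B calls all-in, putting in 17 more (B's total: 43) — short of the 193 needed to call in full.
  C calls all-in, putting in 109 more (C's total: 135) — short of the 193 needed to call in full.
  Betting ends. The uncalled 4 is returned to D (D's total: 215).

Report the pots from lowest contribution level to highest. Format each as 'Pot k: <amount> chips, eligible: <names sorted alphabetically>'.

Pot 1: 258 chips, eligible: A, B, C, D, E, F
Pot 2: 330 chips, eligible: A, C, D, E, F
Pot 3: 92 chips, eligible: A, C, D, E
Pot 4: 9 chips, eligible: C, D, E
Pot 5: 160 chips, eligible: D, E

Derivation:
Contributions (after 4 returned to D): A=132, B=43, C=135, D=215, E=215, F=109
Pot levels (distinct totals of non-folded players): 43, 109, 132, 135, 215
Layer 1-43: 43 each from A, B, C, D, E, F = 43*6 = 258 chips; eligible A, B, C, D, E, F
Layer 44-109: 66 each from A, C, D, E, F = 66*5 = 330 chips; eligible A, C, D, E, F
Layer 110-132: 23 each from A, C, D, E = 23*4 = 92 chips; eligible A, C, D, E
Layer 133-135: 3 each from C, D, E = 3*3 = 9 chips; eligible C, D, E
Layer 136-215: 80 each from D, E = 80*2 = 160 chips; eligible D, E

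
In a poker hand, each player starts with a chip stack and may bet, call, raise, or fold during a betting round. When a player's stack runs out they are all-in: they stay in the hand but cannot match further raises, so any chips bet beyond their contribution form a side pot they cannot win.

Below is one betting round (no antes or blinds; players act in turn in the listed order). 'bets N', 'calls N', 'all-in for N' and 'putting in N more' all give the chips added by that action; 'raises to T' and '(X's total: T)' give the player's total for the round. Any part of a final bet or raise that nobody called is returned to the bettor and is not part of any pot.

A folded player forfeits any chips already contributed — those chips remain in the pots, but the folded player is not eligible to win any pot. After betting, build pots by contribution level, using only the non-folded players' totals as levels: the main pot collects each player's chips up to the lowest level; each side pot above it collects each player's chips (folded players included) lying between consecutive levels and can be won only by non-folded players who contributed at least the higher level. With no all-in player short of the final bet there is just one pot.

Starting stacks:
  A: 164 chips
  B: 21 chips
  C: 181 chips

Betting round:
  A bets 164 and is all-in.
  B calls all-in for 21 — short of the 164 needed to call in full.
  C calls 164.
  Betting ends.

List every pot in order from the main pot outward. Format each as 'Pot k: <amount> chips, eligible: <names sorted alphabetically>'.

Pot 1: 63 chips, eligible: A, B, C
Pot 2: 286 chips, eligible: A, C

Derivation:
Contributions: A=164, B=21, C=164
Pot levels (distinct totals of non-folded players): 21, 164
Layer 1-21: 21 each from A, B, C = 21*3 = 63 chips; eligible A, B, C
Layer 22-164: 143 each from A, C = 143*2 = 286 chips; eligible A, C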